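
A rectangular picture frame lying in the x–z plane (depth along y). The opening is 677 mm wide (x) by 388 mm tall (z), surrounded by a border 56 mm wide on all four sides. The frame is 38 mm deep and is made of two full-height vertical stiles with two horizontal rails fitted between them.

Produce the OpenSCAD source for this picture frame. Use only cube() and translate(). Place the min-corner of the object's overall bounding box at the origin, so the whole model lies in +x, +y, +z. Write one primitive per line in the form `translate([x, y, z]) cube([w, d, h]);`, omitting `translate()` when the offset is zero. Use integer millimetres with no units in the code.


cube([56, 38, 500]);
translate([733, 0, 0]) cube([56, 38, 500]);
translate([56, 0, 0]) cube([677, 38, 56]);
translate([56, 0, 444]) cube([677, 38, 56]);


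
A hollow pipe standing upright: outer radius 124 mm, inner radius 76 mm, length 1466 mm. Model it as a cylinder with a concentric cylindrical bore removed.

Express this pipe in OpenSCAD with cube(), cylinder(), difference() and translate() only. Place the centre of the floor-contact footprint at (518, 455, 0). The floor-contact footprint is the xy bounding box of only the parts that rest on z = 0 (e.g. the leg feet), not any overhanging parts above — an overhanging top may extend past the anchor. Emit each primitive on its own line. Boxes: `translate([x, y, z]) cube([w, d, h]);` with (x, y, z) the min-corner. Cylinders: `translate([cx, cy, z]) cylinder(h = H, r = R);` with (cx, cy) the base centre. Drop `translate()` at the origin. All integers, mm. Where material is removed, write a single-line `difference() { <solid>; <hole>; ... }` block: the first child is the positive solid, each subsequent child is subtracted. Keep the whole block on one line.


difference() { translate([518, 455, 0]) cylinder(h = 1466, r = 124); translate([518, 455, 0]) cylinder(h = 1466, r = 76); }


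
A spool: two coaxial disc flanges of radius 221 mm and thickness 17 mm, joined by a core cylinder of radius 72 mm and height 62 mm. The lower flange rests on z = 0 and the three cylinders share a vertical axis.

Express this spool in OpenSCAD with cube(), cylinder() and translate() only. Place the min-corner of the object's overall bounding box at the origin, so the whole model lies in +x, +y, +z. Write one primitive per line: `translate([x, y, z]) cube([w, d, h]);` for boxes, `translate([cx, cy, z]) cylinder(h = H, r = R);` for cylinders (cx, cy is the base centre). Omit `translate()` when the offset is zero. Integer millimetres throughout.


translate([221, 221, 0]) cylinder(h = 17, r = 221);
translate([221, 221, 17]) cylinder(h = 62, r = 72);
translate([221, 221, 79]) cylinder(h = 17, r = 221);


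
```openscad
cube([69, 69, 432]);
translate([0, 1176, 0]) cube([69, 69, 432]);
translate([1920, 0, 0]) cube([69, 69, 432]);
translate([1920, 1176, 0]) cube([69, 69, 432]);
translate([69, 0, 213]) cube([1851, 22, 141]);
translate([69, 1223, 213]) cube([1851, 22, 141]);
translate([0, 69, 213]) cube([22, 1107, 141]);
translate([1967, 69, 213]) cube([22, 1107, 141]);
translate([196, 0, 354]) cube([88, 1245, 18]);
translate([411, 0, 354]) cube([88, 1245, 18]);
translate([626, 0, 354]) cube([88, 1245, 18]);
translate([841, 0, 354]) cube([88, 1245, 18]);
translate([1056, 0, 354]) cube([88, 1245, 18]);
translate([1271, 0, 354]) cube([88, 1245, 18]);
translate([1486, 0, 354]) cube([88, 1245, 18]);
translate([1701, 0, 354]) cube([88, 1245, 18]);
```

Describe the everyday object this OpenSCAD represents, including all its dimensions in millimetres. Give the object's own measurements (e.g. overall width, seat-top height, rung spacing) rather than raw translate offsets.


A bed frame 1989 mm long (x) by 1245 mm wide (y). Four 69×69 mm corner posts, 432 mm tall, at the corners of the footprint. Four rails of 22 mm thickness and 141 mm height run between adjacent posts with their undersides at z = 213 mm, their outer faces flush with the outside of the frame (the two x-running rails run between the posts' inner faces; the two y-running rails run between the posts' inner faces). 8 slats, each 88 mm wide (x) and 18 mm thick, lie across the top of the two x-running rails, running the full 1245 mm width of the frame in y; along x they sit between the end posts with a 127 mm gap after the −x posts and between neighbouring slats, leaving 131 mm before the +x posts.


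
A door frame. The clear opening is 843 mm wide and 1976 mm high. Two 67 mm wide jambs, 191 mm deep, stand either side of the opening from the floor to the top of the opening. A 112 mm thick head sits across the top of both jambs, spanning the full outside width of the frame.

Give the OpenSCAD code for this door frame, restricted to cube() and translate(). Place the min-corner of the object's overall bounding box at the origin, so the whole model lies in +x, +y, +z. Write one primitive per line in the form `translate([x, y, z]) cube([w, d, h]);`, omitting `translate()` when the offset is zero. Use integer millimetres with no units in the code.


cube([67, 191, 1976]);
translate([910, 0, 0]) cube([67, 191, 1976]);
translate([0, 0, 1976]) cube([977, 191, 112]);


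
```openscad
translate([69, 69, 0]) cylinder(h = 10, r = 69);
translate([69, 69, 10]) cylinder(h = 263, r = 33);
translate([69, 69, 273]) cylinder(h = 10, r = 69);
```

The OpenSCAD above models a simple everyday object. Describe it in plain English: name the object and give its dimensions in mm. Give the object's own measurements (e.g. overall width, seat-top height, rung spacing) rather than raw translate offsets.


A spool: two coaxial disc flanges of radius 69 mm and thickness 10 mm, joined by a core cylinder of radius 33 mm and height 263 mm. The lower flange rests on z = 0 and the three cylinders share a vertical axis.


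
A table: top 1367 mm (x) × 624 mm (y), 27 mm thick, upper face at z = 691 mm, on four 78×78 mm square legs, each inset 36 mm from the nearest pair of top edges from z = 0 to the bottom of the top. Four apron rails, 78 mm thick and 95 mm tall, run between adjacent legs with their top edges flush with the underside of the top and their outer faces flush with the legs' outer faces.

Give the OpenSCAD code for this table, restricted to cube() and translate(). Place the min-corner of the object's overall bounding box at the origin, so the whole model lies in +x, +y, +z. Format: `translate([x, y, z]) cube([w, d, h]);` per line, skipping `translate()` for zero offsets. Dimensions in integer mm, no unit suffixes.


translate([0, 0, 664]) cube([1367, 624, 27]);
translate([36, 36, 0]) cube([78, 78, 664]);
translate([1253, 36, 0]) cube([78, 78, 664]);
translate([36, 510, 0]) cube([78, 78, 664]);
translate([1253, 510, 0]) cube([78, 78, 664]);
translate([114, 36, 569]) cube([1139, 78, 95]);
translate([114, 510, 569]) cube([1139, 78, 95]);
translate([36, 114, 569]) cube([78, 396, 95]);
translate([1253, 114, 569]) cube([78, 396, 95]);


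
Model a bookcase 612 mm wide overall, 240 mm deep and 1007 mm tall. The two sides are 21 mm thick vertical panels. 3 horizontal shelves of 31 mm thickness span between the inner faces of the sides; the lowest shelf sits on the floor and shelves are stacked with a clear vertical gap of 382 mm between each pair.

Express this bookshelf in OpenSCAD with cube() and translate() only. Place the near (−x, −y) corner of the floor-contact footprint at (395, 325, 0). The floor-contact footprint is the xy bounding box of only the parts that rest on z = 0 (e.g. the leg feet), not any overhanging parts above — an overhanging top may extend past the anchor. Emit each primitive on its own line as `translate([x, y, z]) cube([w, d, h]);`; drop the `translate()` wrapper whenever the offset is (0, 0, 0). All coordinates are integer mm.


translate([395, 325, 0]) cube([21, 240, 1007]);
translate([986, 325, 0]) cube([21, 240, 1007]);
translate([416, 325, 0]) cube([570, 240, 31]);
translate([416, 325, 413]) cube([570, 240, 31]);
translate([416, 325, 826]) cube([570, 240, 31]);


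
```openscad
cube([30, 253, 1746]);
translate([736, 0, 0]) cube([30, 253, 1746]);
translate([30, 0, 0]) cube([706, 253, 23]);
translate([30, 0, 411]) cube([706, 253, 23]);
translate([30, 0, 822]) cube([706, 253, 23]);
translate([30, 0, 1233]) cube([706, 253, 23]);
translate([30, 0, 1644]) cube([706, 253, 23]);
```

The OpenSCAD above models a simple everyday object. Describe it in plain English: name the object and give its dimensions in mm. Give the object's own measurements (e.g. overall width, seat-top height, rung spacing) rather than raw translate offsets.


An open bookshelf. Two side panels, each 30 mm thick, 253 mm deep and 1746 mm tall, stand 766 mm apart (outside-to-outside). Between them sit 5 shelves, each 23 mm thick and 253 mm deep, spanning the full gap between the sides. The bottom shelf rests on the floor (its underside at z = 0) and the clear gap between one shelf's top and the next shelf's underside is 388 mm.


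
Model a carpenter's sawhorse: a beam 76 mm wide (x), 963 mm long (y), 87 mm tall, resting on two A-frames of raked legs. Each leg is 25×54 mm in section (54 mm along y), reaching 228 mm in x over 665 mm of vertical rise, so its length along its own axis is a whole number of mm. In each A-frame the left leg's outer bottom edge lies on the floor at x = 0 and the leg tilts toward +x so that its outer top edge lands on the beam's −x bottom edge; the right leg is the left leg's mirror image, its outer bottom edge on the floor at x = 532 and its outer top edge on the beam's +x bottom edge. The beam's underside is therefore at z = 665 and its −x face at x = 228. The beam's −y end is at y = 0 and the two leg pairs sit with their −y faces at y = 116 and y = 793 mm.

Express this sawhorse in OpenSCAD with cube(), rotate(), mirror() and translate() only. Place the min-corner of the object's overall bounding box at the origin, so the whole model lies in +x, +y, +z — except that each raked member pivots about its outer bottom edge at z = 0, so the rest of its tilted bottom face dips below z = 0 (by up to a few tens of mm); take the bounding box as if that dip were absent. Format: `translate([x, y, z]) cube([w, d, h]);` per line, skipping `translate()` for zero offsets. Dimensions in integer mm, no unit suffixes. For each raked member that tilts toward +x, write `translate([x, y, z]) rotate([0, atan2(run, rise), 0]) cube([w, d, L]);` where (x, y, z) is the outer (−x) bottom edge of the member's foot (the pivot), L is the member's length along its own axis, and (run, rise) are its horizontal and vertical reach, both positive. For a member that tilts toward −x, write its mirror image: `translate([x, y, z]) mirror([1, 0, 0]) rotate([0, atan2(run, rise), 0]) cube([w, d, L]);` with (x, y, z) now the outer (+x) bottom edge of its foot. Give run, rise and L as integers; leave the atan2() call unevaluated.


// leg length = √(228² + 665²) = 703
// right-leg outer foot x = 2·228 + 76 = 532
// beam min-corner = (228, 0, 665)
translate([228, 0, 665]) cube([76, 963, 87]);
translate([0, 116, 0]) rotate([0, atan2(228, 665), 0]) cube([25, 54, 703]);
translate([532, 116, 0]) mirror([1, 0, 0]) rotate([0, atan2(228, 665), 0]) cube([25, 54, 703]);
translate([0, 793, 0]) rotate([0, atan2(228, 665), 0]) cube([25, 54, 703]);
translate([532, 793, 0]) mirror([1, 0, 0]) rotate([0, atan2(228, 665), 0]) cube([25, 54, 703]);


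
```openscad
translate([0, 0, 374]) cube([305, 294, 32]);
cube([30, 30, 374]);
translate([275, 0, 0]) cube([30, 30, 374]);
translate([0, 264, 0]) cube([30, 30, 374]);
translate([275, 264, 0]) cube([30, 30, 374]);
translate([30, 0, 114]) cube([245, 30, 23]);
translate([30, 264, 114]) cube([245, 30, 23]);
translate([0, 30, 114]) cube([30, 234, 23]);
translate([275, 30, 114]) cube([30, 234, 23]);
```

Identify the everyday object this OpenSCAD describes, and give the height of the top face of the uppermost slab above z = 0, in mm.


A stool. The seat height is 406 mm.

A 305×294×32 slab at z = 374 on four corner posts — a stool. The seat top is 374 + 32 = 406 mm.


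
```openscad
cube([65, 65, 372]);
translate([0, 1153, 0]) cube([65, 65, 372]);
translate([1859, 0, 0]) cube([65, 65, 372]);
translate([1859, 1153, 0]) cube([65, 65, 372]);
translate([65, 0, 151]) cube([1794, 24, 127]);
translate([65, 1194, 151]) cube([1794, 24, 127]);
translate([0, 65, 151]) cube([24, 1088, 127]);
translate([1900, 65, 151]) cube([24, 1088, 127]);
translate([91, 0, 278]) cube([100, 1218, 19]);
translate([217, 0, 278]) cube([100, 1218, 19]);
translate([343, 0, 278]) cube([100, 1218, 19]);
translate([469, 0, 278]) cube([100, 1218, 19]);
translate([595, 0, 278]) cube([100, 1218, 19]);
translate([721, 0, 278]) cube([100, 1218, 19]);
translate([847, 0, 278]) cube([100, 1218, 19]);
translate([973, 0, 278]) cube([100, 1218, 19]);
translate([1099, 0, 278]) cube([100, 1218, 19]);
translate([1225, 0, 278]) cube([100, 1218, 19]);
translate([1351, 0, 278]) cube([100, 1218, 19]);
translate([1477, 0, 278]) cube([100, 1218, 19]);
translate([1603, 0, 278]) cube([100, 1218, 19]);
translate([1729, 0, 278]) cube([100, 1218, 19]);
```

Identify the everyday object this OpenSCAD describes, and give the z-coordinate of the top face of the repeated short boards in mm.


A bed frame. The slat-top height is 297 mm.

Four posts, four rails, and a row of slats — a bed frame. Slats sit on the rails at z = 151 + 127 = 278; with slat thickness 19, the top is 297 mm.


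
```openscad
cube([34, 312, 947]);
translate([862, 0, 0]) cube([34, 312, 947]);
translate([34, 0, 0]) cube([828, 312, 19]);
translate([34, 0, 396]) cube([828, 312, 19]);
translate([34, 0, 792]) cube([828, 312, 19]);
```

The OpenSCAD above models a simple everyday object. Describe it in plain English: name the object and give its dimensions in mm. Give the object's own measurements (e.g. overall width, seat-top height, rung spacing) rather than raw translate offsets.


An open bookshelf. Two side panels, each 34 mm thick, 312 mm deep and 947 mm tall, stand 896 mm apart (outside-to-outside). Between them sit 3 shelves, each 19 mm thick and 312 mm deep, spanning the full gap between the sides. The bottom shelf rests on the floor (its underside at z = 0) and the clear gap between one shelf's top and the next shelf's underside is 377 mm.


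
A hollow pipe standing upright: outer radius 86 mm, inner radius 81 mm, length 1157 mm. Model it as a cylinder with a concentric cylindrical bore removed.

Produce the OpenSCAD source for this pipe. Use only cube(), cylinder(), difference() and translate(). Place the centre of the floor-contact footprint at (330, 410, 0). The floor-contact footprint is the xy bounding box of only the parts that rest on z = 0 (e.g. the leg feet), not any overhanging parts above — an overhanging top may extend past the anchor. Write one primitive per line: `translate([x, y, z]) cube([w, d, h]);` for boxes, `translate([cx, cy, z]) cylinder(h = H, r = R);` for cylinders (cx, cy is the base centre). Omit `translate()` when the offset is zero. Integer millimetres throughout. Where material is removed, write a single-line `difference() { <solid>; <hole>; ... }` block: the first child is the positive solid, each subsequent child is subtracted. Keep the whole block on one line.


difference() { translate([330, 410, 0]) cylinder(h = 1157, r = 86); translate([330, 410, 0]) cylinder(h = 1157, r = 81); }


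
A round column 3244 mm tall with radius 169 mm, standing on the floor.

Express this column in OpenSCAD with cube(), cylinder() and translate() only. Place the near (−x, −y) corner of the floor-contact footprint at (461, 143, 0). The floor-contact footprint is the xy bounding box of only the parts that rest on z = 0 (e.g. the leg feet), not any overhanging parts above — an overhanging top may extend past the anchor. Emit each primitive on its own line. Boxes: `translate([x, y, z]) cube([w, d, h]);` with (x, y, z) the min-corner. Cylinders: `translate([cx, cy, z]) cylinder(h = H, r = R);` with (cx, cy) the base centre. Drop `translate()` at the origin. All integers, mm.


translate([630, 312, 0]) cylinder(h = 3244, r = 169);


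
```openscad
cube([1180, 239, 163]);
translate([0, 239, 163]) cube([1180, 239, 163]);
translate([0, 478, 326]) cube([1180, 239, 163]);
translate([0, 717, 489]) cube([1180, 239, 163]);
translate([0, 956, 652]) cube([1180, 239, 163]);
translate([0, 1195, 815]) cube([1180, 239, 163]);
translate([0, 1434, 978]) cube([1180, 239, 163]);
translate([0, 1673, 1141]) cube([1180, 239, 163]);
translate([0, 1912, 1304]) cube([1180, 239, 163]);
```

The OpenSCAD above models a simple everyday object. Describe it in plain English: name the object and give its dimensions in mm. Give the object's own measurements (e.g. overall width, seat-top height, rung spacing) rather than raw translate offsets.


A straight staircase of 9 solid steps. Each step is 1180 mm wide (x), 239 mm deep (y, the going) and 163 mm tall (the rise). The first step rests on the floor; each subsequent step sits one going further in +y and one rise higher in +z, directly behind and above the previous step with no overlap.


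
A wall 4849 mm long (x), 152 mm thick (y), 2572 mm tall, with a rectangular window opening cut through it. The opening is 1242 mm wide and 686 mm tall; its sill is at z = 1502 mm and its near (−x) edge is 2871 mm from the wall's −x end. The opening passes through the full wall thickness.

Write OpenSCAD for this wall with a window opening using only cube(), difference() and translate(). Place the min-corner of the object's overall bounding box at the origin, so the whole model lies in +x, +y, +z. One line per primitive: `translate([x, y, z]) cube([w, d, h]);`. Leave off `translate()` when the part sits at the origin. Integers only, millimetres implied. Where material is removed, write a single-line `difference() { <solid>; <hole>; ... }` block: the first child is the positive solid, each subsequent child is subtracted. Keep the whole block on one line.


difference() { cube([4849, 152, 2572]); translate([2871, 0, 1502]) cube([1242, 152, 686]); }


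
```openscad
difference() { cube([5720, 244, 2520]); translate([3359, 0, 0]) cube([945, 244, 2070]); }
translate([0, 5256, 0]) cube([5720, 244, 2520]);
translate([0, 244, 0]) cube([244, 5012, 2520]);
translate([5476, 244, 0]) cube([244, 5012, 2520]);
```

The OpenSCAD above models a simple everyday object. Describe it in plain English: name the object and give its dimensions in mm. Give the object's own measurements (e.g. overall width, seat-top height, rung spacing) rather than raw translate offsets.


A single room: four walls, each 2520 mm tall and 244 mm thick, enclosing an outside footprint 5720×5500 mm (x × y), no floor or roof. The front and back walls (−y and +y sides) run the full x-width; the side walls fit between their inner faces. A door opening 945 mm wide and 2070 mm tall is cut through the front wall from the floor up, its −x edge 3359 mm from the wall's −x end.


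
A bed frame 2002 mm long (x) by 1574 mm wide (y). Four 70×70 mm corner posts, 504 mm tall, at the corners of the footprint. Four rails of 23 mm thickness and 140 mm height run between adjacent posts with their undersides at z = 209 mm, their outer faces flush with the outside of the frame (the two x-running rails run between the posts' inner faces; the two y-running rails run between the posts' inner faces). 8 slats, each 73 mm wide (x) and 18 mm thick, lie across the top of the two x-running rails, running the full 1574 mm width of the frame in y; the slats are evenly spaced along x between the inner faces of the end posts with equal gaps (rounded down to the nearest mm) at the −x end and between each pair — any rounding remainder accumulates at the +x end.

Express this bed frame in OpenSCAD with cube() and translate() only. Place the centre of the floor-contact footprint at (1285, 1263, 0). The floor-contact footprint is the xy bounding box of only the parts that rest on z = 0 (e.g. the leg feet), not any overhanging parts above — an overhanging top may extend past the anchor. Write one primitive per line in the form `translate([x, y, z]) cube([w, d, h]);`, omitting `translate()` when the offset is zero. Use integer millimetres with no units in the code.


// slat z = rail_z + rail_h = 209 + 140 = 349
// slat gap = ⌊(1862 − 8·73) / 9⌋ = 142
translate([284, 476, 0]) cube([70, 70, 504]);
translate([284, 1980, 0]) cube([70, 70, 504]);
translate([2216, 476, 0]) cube([70, 70, 504]);
translate([2216, 1980, 0]) cube([70, 70, 504]);
translate([354, 476, 209]) cube([1862, 23, 140]);
translate([354, 2027, 209]) cube([1862, 23, 140]);
translate([284, 546, 209]) cube([23, 1434, 140]);
translate([2263, 546, 209]) cube([23, 1434, 140]);
translate([496, 476, 349]) cube([73, 1574, 18]);
translate([711, 476, 349]) cube([73, 1574, 18]);
translate([926, 476, 349]) cube([73, 1574, 18]);
translate([1141, 476, 349]) cube([73, 1574, 18]);
translate([1356, 476, 349]) cube([73, 1574, 18]);
translate([1571, 476, 349]) cube([73, 1574, 18]);
translate([1786, 476, 349]) cube([73, 1574, 18]);
translate([2001, 476, 349]) cube([73, 1574, 18]);


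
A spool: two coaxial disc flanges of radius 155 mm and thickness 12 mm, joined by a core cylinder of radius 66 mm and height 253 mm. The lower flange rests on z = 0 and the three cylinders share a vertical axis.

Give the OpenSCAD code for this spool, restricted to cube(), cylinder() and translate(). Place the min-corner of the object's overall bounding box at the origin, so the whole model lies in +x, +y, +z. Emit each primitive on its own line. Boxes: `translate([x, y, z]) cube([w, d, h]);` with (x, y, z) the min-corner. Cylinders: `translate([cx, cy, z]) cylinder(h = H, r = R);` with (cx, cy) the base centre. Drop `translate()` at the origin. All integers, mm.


translate([155, 155, 0]) cylinder(h = 12, r = 155);
translate([155, 155, 12]) cylinder(h = 253, r = 66);
translate([155, 155, 265]) cylinder(h = 12, r = 155);


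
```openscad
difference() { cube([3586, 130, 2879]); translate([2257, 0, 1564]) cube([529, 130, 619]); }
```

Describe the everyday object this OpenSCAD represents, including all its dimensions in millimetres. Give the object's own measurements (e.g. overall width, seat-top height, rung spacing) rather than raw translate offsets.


A wall 3586 mm long (x), 130 mm thick (y), 2879 mm tall, with a rectangular window opening cut through it. The opening is 529 mm wide and 619 mm tall; its sill is at z = 1564 mm and its near (−x) edge is 2257 mm from the wall's −x end. The opening passes through the full wall thickness.


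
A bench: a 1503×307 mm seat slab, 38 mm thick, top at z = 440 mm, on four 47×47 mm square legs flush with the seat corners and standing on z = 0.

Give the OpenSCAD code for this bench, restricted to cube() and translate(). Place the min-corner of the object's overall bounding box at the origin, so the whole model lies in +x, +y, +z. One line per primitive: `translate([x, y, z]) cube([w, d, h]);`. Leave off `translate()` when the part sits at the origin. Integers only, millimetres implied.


// leg_h = 440 − 38 = 402
translate([0, 0, 402]) cube([1503, 307, 38]);
cube([47, 47, 402]);
translate([0, 260, 0]) cube([47, 47, 402]);
translate([1456, 0, 0]) cube([47, 47, 402]);
translate([1456, 260, 0]) cube([47, 47, 402]);


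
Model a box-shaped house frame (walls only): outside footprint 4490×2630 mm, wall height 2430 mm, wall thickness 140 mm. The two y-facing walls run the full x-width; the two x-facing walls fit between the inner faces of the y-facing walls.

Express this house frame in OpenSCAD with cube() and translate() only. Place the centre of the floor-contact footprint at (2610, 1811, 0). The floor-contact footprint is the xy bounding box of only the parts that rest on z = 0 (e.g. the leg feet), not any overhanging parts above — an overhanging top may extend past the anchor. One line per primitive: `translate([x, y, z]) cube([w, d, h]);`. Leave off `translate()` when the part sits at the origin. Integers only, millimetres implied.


translate([365, 496, 0]) cube([4490, 140, 2430]);
translate([365, 2986, 0]) cube([4490, 140, 2430]);
translate([365, 636, 0]) cube([140, 2350, 2430]);
translate([4715, 636, 0]) cube([140, 2350, 2430]);


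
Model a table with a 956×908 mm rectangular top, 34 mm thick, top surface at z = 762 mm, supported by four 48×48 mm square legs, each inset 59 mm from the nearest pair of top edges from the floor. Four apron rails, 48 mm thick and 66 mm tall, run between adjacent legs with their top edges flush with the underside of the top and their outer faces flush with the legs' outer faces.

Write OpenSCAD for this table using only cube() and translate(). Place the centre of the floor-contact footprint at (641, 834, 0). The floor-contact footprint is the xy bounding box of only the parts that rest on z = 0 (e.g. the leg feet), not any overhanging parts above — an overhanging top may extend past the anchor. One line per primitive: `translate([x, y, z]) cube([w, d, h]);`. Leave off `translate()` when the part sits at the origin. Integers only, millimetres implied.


translate([163, 380, 728]) cube([956, 908, 34]);
translate([222, 439, 0]) cube([48, 48, 728]);
translate([1012, 439, 0]) cube([48, 48, 728]);
translate([222, 1181, 0]) cube([48, 48, 728]);
translate([1012, 1181, 0]) cube([48, 48, 728]);
translate([270, 439, 662]) cube([742, 48, 66]);
translate([270, 1181, 662]) cube([742, 48, 66]);
translate([222, 487, 662]) cube([48, 694, 66]);
translate([1012, 487, 662]) cube([48, 694, 66]);


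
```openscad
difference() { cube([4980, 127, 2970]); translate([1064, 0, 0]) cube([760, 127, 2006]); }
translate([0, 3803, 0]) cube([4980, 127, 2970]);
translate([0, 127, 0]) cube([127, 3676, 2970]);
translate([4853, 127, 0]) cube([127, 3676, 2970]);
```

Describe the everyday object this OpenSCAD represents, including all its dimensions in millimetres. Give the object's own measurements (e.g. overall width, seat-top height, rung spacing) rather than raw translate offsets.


A single room: four walls, each 2970 mm tall and 127 mm thick, enclosing an outside footprint 4980×3930 mm (x × y), no floor or roof. The front and back walls (−y and +y sides) run the full x-width; the side walls fit between their inner faces. A door opening 760 mm wide and 2006 mm tall is cut through the front wall from the floor up, its −x edge 1064 mm from the wall's −x end.


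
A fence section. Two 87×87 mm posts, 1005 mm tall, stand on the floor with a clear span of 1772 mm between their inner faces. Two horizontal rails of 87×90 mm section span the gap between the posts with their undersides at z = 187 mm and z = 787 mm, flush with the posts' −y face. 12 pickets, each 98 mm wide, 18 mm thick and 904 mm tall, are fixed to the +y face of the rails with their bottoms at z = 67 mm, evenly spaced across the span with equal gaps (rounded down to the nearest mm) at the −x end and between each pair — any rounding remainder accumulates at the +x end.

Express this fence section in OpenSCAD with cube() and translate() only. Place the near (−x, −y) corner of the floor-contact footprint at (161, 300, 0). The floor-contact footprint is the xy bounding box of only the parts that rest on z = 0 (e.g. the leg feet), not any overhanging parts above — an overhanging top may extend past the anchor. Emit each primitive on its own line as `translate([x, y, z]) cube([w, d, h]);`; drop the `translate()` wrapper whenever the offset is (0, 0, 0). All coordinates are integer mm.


translate([161, 300, 0]) cube([87, 87, 1005]);
translate([2020, 300, 0]) cube([87, 87, 1005]);
translate([248, 300, 187]) cube([1772, 87, 90]);
translate([248, 300, 787]) cube([1772, 87, 90]);
translate([293, 387, 67]) cube([98, 18, 904]);
translate([436, 387, 67]) cube([98, 18, 904]);
translate([579, 387, 67]) cube([98, 18, 904]);
translate([722, 387, 67]) cube([98, 18, 904]);
translate([865, 387, 67]) cube([98, 18, 904]);
translate([1008, 387, 67]) cube([98, 18, 904]);
translate([1151, 387, 67]) cube([98, 18, 904]);
translate([1294, 387, 67]) cube([98, 18, 904]);
translate([1437, 387, 67]) cube([98, 18, 904]);
translate([1580, 387, 67]) cube([98, 18, 904]);
translate([1723, 387, 67]) cube([98, 18, 904]);
translate([1866, 387, 67]) cube([98, 18, 904]);


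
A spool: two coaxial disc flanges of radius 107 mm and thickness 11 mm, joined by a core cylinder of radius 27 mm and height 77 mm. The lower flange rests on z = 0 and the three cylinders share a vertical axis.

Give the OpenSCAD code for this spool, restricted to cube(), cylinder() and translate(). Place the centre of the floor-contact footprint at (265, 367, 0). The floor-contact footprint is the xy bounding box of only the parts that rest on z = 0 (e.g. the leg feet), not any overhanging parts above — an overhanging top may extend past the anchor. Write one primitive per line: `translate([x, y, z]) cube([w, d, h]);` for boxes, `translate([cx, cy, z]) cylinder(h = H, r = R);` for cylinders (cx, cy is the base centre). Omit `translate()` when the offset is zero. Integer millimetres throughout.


translate([265, 367, 0]) cylinder(h = 11, r = 107);
translate([265, 367, 11]) cylinder(h = 77, r = 27);
translate([265, 367, 88]) cylinder(h = 11, r = 107);


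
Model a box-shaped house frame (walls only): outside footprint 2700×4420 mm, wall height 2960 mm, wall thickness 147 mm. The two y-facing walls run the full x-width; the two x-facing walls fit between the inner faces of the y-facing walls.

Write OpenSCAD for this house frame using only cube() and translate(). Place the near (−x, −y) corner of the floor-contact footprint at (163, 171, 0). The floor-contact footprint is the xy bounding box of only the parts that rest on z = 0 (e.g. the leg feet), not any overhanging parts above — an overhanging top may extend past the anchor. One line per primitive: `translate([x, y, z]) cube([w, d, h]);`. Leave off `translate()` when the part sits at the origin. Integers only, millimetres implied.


translate([163, 171, 0]) cube([2700, 147, 2960]);
translate([163, 4444, 0]) cube([2700, 147, 2960]);
translate([163, 318, 0]) cube([147, 4126, 2960]);
translate([2716, 318, 0]) cube([147, 4126, 2960]);


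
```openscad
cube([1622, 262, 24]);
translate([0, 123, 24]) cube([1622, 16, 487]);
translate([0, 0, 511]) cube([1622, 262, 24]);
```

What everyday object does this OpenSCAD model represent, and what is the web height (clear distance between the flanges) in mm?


An I-beam. The web height is 487 mm.

Two wide flanges with a thin centred web — an I-beam. Overall 535 mm minus two 24 mm flanges gives a web of 535 − 2·24 = 487 mm.


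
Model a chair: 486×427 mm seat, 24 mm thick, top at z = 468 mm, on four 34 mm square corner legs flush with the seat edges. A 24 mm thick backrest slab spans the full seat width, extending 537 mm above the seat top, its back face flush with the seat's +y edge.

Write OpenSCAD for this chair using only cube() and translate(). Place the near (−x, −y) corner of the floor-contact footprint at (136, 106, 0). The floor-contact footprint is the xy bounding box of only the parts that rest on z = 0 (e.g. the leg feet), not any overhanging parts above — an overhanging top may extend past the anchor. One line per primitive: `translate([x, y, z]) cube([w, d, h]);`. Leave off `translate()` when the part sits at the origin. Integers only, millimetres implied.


translate([136, 106, 444]) cube([486, 427, 24]);
translate([136, 106, 0]) cube([34, 34, 444]);
translate([588, 106, 0]) cube([34, 34, 444]);
translate([136, 499, 0]) cube([34, 34, 444]);
translate([588, 499, 0]) cube([34, 34, 444]);
translate([136, 509, 468]) cube([486, 24, 537]);


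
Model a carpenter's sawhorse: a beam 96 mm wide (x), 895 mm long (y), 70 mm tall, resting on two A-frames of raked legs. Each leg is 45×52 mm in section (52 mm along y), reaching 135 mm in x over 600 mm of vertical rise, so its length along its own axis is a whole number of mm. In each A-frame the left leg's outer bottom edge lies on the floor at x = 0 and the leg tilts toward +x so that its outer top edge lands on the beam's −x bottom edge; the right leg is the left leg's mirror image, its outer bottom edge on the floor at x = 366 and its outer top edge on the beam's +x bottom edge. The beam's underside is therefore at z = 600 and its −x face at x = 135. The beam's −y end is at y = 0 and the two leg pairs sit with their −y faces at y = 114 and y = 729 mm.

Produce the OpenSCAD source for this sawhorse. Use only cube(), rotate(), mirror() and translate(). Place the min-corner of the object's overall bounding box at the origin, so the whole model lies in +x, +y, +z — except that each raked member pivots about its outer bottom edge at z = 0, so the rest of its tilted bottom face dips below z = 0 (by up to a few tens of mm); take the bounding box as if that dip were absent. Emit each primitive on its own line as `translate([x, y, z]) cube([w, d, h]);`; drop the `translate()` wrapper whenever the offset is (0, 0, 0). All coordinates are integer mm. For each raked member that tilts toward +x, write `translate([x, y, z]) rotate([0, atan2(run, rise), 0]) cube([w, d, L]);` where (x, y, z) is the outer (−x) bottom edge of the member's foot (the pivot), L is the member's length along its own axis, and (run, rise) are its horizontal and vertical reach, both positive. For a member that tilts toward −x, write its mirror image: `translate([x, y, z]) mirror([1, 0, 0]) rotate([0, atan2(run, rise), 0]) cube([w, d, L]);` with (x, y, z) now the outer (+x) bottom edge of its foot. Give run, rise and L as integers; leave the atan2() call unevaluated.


// leg length = √(135² + 600²) = 615
// right-leg outer foot x = 2·135 + 96 = 366
// beam min-corner = (135, 0, 600)
translate([135, 0, 600]) cube([96, 895, 70]);
translate([0, 114, 0]) rotate([0, atan2(135, 600), 0]) cube([45, 52, 615]);
translate([366, 114, 0]) mirror([1, 0, 0]) rotate([0, atan2(135, 600), 0]) cube([45, 52, 615]);
translate([0, 729, 0]) rotate([0, atan2(135, 600), 0]) cube([45, 52, 615]);
translate([366, 729, 0]) mirror([1, 0, 0]) rotate([0, atan2(135, 600), 0]) cube([45, 52, 615]);


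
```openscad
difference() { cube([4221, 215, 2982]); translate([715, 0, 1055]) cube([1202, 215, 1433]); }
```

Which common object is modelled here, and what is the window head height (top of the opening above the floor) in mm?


A wall with a window opening. The window head height is 2488 mm.

A wall with a rectangular opening subtracted — a window. Sill at z = 1055, opening 1433 mm tall, so the head is at 1055 + 1433 = 2488 mm.


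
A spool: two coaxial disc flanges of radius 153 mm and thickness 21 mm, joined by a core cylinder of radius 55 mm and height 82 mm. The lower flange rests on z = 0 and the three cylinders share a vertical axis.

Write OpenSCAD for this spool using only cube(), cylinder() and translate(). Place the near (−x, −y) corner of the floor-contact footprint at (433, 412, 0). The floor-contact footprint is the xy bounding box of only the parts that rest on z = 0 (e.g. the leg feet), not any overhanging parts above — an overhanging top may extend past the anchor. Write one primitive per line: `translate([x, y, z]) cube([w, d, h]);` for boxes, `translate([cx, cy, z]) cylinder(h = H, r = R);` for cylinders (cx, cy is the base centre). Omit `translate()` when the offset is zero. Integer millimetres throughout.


translate([586, 565, 0]) cylinder(h = 21, r = 153);
translate([586, 565, 21]) cylinder(h = 82, r = 55);
translate([586, 565, 103]) cylinder(h = 21, r = 153);


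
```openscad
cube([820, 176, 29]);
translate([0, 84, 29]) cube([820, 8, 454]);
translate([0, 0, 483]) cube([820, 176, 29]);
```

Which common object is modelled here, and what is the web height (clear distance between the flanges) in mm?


An I-beam. The web height is 454 mm.

Two wide flanges with a thin centred web — an I-beam. Overall 512 mm minus two 29 mm flanges gives a web of 512 − 2·29 = 454 mm.


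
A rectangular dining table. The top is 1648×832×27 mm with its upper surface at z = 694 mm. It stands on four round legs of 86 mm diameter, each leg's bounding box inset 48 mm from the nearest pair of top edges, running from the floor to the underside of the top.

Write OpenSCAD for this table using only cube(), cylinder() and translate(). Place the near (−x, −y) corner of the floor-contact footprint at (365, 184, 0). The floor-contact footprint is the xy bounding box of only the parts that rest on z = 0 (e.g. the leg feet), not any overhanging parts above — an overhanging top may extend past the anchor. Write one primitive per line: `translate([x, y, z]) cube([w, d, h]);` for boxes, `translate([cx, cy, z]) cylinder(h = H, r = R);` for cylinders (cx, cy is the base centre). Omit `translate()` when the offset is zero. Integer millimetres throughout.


translate([317, 136, 667]) cube([1648, 832, 27]);
translate([408, 227, 0]) cylinder(h = 667, r = 43);
translate([1874, 227, 0]) cylinder(h = 667, r = 43);
translate([408, 877, 0]) cylinder(h = 667, r = 43);
translate([1874, 877, 0]) cylinder(h = 667, r = 43);


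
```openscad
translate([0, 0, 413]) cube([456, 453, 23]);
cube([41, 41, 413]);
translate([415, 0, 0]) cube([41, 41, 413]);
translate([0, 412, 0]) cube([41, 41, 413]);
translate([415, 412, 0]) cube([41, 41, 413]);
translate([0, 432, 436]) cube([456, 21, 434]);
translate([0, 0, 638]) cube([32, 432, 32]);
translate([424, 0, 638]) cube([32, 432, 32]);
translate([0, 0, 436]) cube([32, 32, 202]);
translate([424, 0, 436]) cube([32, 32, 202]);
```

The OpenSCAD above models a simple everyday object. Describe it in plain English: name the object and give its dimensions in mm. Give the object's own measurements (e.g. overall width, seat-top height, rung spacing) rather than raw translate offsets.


A chair. The seat is a 456×453×23 mm slab with its top at z = 436 mm, on four 41×41 mm corner legs (flush with the seat edges, standing on z = 0). A flat backrest 21 mm thick, 434 mm tall, spans the full seat width and rises from the seat top along its +y edge, rear face flush with the rear of the seat. Two armrests of 32×32 mm section run along each side from the seat's front edge to the front of the backrest, top faces 234 mm above the seat top and outer faces flush with the seat's x-edges; a 32×32 mm post under the front of each armrest stands on the seat at the front corner.


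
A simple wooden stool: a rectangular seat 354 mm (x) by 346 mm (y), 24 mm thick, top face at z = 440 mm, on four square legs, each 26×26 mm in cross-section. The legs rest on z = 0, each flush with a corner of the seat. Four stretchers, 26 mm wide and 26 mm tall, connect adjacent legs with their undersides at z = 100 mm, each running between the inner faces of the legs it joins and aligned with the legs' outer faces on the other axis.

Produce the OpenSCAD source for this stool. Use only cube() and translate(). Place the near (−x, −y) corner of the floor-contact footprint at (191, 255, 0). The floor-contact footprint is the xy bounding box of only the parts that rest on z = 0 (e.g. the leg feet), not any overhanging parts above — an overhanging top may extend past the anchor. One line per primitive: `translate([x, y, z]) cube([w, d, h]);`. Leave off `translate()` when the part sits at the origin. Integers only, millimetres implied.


translate([191, 255, 416]) cube([354, 346, 24]);
translate([191, 255, 0]) cube([26, 26, 416]);
translate([519, 255, 0]) cube([26, 26, 416]);
translate([191, 575, 0]) cube([26, 26, 416]);
translate([519, 575, 0]) cube([26, 26, 416]);
translate([217, 255, 100]) cube([302, 26, 26]);
translate([217, 575, 100]) cube([302, 26, 26]);
translate([191, 281, 100]) cube([26, 294, 26]);
translate([519, 281, 100]) cube([26, 294, 26]);


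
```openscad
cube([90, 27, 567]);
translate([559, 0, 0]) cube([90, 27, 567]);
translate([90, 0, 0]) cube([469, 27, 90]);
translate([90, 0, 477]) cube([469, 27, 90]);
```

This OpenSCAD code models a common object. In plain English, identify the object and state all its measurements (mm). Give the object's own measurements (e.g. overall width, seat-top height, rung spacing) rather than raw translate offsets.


A rectangular picture frame lying in the x–z plane (depth along y). The opening is 469 mm wide (x) by 387 mm tall (z), surrounded by a border 90 mm wide on all four sides. The frame is 27 mm deep and is made of two full-height vertical stiles with two horizontal rails fitted between them.
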